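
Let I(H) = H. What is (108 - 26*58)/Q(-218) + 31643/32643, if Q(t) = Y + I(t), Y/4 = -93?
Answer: 6436957/1925937 ≈ 3.3422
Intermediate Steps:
Y = -372 (Y = 4*(-93) = -372)
Q(t) = -372 + t
(108 - 26*58)/Q(-218) + 31643/32643 = (108 - 26*58)/(-372 - 218) + 31643/32643 = (108 - 1508)/(-590) + 31643*(1/32643) = -1400*(-1/590) + 31643/32643 = 140/59 + 31643/32643 = 6436957/1925937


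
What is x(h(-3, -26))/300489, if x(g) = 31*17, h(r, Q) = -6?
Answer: 527/300489 ≈ 0.0017538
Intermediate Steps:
x(g) = 527
x(h(-3, -26))/300489 = 527/300489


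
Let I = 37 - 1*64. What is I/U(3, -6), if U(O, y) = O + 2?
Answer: -27/5 ≈ -5.4000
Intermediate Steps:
U(O, y) = 2 + O
I = -27 (I = 37 - 64 = -27)
I/U(3, -6) = -27/(2 + 3) = -27/5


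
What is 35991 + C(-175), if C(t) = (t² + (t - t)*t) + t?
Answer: 66441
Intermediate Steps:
C(t) = t + t² (C(t) = (t² + 0*t) + t = (t² + 0) + t = t² + t = t + t²)
35991 + C(-175) = 35991 - 175*(1 - 175) = 35991 - 175*(-174) = 35991 + 30450 = 66441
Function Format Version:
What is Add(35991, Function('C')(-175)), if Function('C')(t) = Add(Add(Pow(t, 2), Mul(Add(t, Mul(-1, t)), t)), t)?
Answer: 66441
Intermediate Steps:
Function('C')(t) = Add(t, Pow(t, 2)) (Function('C')(t) = Add(Add(Pow(t, 2), Mul(0, t)), t) = Add(Add(Pow(t, 2), 0), t) = Add(Pow(t, 2), t) = Add(t, Pow(t, 2)))
Add(35991, Function('C')(-175)) = Add(35991, Mul(-175, Add(1, -175))) = Add(35991, Mul(-175, -174)) = Add(35991, 30450) = 66441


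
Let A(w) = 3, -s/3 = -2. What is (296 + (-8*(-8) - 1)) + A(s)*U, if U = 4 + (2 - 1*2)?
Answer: 371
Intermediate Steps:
s = 6 (s = -3*(-2) = 6)
U = 4 (U = 4 + (2 - 2) = 4 + 0 = 4)
(296 + (-8*(-8) - 1)) + A(s)*U = (296 + (-8*(-8) - 1)) + 3*4 = (296 + (64 - 1)) + 12 = (296 + 63) + 12 = 359 + 12 = 371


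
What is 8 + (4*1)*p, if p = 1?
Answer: 12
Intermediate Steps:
8 + (4*1)*p = 8 + (4*1)*1 = 8 + 4*1 = 8 + 4 = 12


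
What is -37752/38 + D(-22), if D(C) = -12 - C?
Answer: -18686/19 ≈ -983.47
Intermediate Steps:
-37752/38 + D(-22) = -37752/38 + (-12 - 1*(-22)) = -37752/38 + (-12 + 22) = -143*132/19 + 10 = -18876/19 + 10 = -18686/19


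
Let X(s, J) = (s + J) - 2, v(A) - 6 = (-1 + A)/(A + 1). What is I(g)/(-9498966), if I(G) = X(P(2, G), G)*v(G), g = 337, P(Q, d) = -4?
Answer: -65207/267554209 ≈ -0.00024372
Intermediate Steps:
v(A) = 6 + (-1 + A)/(1 + A) (v(A) = 6 + (-1 + A)/(A + 1) = 6 + (-1 + A)/(1 + A))
X(s, J) = -2 + J + s (X(s, J) = (J + s) - 2 = -2 + J + s)
I(G) = (-6 + G)*(5 + 7*G)/(1 + G) (I(G) = (-2 + G - 4)*((5 + 7*G)/(1 + G)) = (-6 + G)*((5 + 7*G)/(1 + G)) = (-6 + G)*(5 + 7*G)/(1 + G))
I(g)/(-9498966) = ((-6 + 337)*(5 + 7*337)/(1 + 337))/(-9498966) = (331*(5 + 2359)/338)*(-1/9498966) = ((1/338)*331*2364)*(-1/9498966) = (391242/169)*(-1/9498966) = -65207/267554209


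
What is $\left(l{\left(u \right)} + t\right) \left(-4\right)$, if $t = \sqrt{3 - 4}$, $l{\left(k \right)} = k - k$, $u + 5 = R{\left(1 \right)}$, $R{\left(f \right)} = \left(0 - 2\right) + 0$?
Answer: $- 4 i \approx - 4.0 i$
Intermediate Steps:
$R{\left(f \right)} = -2$ ($R{\left(f \right)} = -2 + 0 = -2$)
$u = -7$ ($u = -5 - 2 = -7$)
$l{\left(k \right)} = 0$
$t = i$ ($t = \sqrt{-1} = i \approx 1.0 i$)
$\left(l{\left(u \right)} + t\right) \left(-4\right) = \left(0 + i\right) \left(-4\right) = i \left(-4\right) = - 4 i$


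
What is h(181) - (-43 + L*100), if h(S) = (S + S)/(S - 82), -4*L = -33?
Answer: -77056/99 ≈ -778.34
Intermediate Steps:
L = 33/4 (L = -¼*(-33) = 33/4 ≈ 8.2500)
h(S) = 2*S/(-82 + S) (h(S) = (2*S)/(-82 + S) = 2*S/(-82 + S))
h(181) - (-43 + L*100) = 2*181/(-82 + 181) - (-43 + (33/4)*100) = 2*181/99 - (-43 + 825) = 2*181*(1/99) - 1*782 = 362/99 - 782 = -77056/99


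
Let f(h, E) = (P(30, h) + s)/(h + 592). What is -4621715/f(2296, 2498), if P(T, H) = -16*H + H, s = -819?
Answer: 1906787560/5037 ≈ 3.7856e+5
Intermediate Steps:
P(T, H) = -15*H
f(h, E) = (-819 - 15*h)/(592 + h) (f(h, E) = (-15*h - 819)/(h + 592) = (-819 - 15*h)/(592 + h))
-4621715/f(2296, 2498) = -4621715*(592 + 2296)/(3*(-273 - 5*2296)) = -4621715*2888/(3*(-273 - 11480)) = -4621715/(3*(1/2888)*(-11753)) = -4621715/(-35259/2888) = -4621715*(-2888/35259) = 1906787560/5037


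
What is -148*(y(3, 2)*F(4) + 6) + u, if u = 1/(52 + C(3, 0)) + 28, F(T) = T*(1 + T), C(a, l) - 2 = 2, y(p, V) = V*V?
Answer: -711199/56 ≈ -12700.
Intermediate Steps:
y(p, V) = V**2
C(a, l) = 4 (C(a, l) = 2 + 2 = 4)
u = 1569/56 (u = 1/(52 + 4) + 28 = 1/56 + 28 = 1569/56 ≈ 28.018)
-148*(y(3, 2)*F(4) + 6) + u = -148*(2**2*(4*(1 + 4)) + 6) + 1569/56 = -148*(4*(4*5) + 6) + 1569/56 = -148*(4*20 + 6) + 1569/56 = -148*(80 + 6) + 1569/56 = -148*86 + 1569/56 = -12728 + 1569/56 = -711199/56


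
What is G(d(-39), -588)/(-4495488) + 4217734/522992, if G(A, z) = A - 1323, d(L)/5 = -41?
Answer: 148137279031/18368002032 ≈ 8.0650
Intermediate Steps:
d(L) = -205 (d(L) = 5*(-41) = -205)
G(A, z) = -1323 + A
G(d(-39), -588)/(-4495488) + 4217734/522992 = (-1323 - 205)/(-4495488) + 4217734/522992 = -1528*(-1/4495488) + 4217734*(1/522992) = 191/561936 + 2108867/261496 = 148137279031/18368002032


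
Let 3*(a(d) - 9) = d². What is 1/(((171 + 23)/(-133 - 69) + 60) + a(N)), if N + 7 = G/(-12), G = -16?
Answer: 2727/214733 ≈ 0.012699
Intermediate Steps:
N = -17/3 (N = -7 - 16/(-12) = -7 - 16*(-1/12) = -7 + 4/3 = -17/3 ≈ -5.6667)
a(d) = 9 + d²/3
1/(((171 + 23)/(-133 - 69) + 60) + a(N)) = 1/(((171 + 23)/(-133 - 69) + 60) + (9 + (-17/3)²/3)) = 1/((194/(-202) + 60) + (9 + (⅓)*(289/9))) = 1/((194*(-1/202) + 60) + (9 + 289/27)) = 1/((-97/101 + 60) + 532/27) = 1/(5963/101 + 532/27) = 1/(214733/2727) = 2727/214733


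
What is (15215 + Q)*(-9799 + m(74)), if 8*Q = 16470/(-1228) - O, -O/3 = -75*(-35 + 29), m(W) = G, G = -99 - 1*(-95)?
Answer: -740682771235/4912 ≈ -1.5079e+8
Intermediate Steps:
G = -4 (G = -99 + 95 = -4)
m(W) = -4
O = -1350 (O = -(-225)*(-35 + 29) = -(-225)*(-6) = -3*450 = -1350)
Q = 820665/4912 (Q = (16470/(-1228) - 1*(-1350))/8 = (16470*(-1/1228) + 1350)/8 = (-8235/614 + 1350)/8 = (⅛)*(820665/614) = 820665/4912 ≈ 167.07)
(15215 + Q)*(-9799 + m(74)) = (15215 + 820665/4912)*(-9799 - 4) = (75556745/4912)*(-9803) = -740682771235/4912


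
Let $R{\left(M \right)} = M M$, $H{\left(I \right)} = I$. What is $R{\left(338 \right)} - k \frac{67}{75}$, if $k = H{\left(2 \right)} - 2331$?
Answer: $\frac{8724343}{75} \approx 1.1632 \cdot 10^{5}$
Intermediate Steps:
$k = -2329$ ($k = 2 - 2331 = -2329$)
$R{\left(M \right)} = M^{2}$
$R{\left(338 \right)} - k \frac{67}{75} = 338^{2} - - 2329 \cdot \frac{67}{75} = 114244 - - 2329 \cdot 67 \cdot \frac{1}{75} = 114244 - \left(-2329\right) \frac{67}{75} = 114244 - - \frac{156043}{75} = 114244 + \frac{156043}{75} = \frac{8724343}{75}$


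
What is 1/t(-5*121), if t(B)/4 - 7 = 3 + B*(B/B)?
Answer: -1/2380 ≈ -0.00042017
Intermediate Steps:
t(B) = 40 + 4*B (t(B) = 28 + 4*(3 + B*(B/B)) = 28 + 4*(3 + B*1) = 28 + 4*(3 + B) = 28 + (12 + 4*B) = 40 + 4*B)
1/t(-5*121) = 1/(40 + 4*(-5*121)) = 1/(40 + 4*(-605)) = 1/(40 - 2420) = 1/(-2380) = -1/2380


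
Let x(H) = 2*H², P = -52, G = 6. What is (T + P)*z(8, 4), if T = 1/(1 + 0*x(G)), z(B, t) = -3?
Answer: 153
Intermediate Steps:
T = 1 (T = 1/(1 + 0*(2*6²)) = 1/(1 + 0*(2*36)) = 1/(1 + 0*72) = 1/(1 + 0) = 1/1 = 1)
(T + P)*z(8, 4) = (1 - 52)*(-3) = -51*(-3) = 153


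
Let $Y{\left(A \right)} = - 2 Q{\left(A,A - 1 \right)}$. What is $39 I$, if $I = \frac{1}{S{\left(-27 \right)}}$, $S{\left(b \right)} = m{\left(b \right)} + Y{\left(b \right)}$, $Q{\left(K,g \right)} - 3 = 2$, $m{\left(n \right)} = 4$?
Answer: $- \frac{13}{2} \approx -6.5$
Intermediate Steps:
$Q{\left(K,g \right)} = 5$ ($Q{\left(K,g \right)} = 3 + 2 = 5$)
$Y{\left(A \right)} = -10$ ($Y{\left(A \right)} = \left(-2\right) 5 = -10$)
$S{\left(b \right)} = -6$ ($S{\left(b \right)} = 4 - 10 = -6$)
$I = - \frac{1}{6}$ ($I = \frac{1}{-6} = - \frac{1}{6} \approx -0.16667$)
$39 I = 39 \left(- \frac{1}{6}\right) = - \frac{13}{2}$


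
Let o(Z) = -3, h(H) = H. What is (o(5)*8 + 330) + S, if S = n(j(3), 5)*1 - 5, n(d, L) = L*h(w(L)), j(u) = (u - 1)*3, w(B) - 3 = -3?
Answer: 301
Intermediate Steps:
w(B) = 0 (w(B) = 3 - 3 = 0)
j(u) = -3 + 3*u (j(u) = (-1 + u)*3 = -3 + 3*u)
n(d, L) = 0 (n(d, L) = L*0 = 0)
S = -5 (S = 0*1 - 5 = 0 - 5 = -5)
(o(5)*8 + 330) + S = (-3*8 + 330) - 5 = (-24 + 330) - 5 = 306 - 5 = 301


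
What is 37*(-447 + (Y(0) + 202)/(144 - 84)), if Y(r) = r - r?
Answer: -492433/30 ≈ -16414.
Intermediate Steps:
Y(r) = 0
37*(-447 + (Y(0) + 202)/(144 - 84)) = 37*(-447 + (0 + 202)/(144 - 84)) = 37*(-447 + 202/60) = 37*(-447 + 202*(1/60)) = 37*(-447 + 101/30) = 37*(-13309/30) = -492433/30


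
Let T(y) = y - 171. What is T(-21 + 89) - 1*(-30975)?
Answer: 30872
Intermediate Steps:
T(y) = -171 + y
T(-21 + 89) - 1*(-30975) = (-171 + (-21 + 89)) - 1*(-30975) = (-171 + 68) + 30975 = -103 + 30975 = 30872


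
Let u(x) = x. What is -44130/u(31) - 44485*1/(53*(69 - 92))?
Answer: -52415435/37789 ≈ -1387.1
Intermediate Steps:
-44130/u(31) - 44485*1/(53*(69 - 92)) = -44130/31 - 44485*1/(53*(69 - 92)) = -44130*1/31 - 44485/(53*(-23)) = -44130/31 - 44485/(-1219) = -44130/31 - 44485*(-1/1219) = -44130/31 + 44485/1219 = -52415435/37789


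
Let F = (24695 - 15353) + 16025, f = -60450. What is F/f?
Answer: -25367/60450 ≈ -0.41964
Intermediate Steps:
F = 25367 (F = 9342 + 16025 = 25367)
F/f = 25367/(-60450) = 25367*(-1/60450) = -25367/60450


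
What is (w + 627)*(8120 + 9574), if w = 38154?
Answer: 686191014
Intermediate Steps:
(w + 627)*(8120 + 9574) = (38154 + 627)*(8120 + 9574) = 38781*17694 = 686191014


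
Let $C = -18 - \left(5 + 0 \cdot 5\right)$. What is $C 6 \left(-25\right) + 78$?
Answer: $3528$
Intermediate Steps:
$C = -23$ ($C = -18 - \left(5 + 0\right) = -18 - 5 = -23$)
$C 6 \left(-25\right) + 78 = - 23 \cdot 6 \left(-25\right) + 78 = \left(-23\right) \left(-150\right) + 78 = 3450 + 78 = 3528$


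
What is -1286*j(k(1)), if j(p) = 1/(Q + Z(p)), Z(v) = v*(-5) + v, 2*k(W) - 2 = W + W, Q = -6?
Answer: 643/7 ≈ 91.857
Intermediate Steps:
k(W) = 1 + W (k(W) = 1 + (W + W)/2 = 1 + (2*W)/2 = 1 + W)
Z(v) = -4*v (Z(v) = -5*v + v = -4*v)
j(p) = 1/(-6 - 4*p)
-1286*j(k(1)) = -(-1286)/(6 + 4*(1 + 1)) = -(-1286)/(6 + 4*2) = -(-1286)/(6 + 8) = -(-1286)/14 = -1286*(-1/14) = 643/7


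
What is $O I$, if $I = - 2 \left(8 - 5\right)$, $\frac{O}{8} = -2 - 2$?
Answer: $192$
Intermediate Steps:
$O = -32$ ($O = 8 \left(-2 - 2\right) = 8 \left(-4\right) = -32$)
$I = -6$ ($I = - 2 \left(8 - 5\right) = \left(-2\right) 3 = -6$)
$O I = \left(-32\right) \left(-6\right) = 192$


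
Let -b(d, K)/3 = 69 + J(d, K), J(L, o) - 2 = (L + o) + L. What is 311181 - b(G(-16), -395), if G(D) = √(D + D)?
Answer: 310209 + 24*I*√2 ≈ 3.1021e+5 + 33.941*I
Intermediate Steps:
J(L, o) = 2 + o + 2*L (J(L, o) = 2 + ((L + o) + L) = 2 + (o + 2*L) = 2 + o + 2*L)
G(D) = √2*√D (G(D) = √(2*D) = √2*√D)
b(d, K) = -213 - 6*d - 3*K (b(d, K) = -3*(69 + (2 + K + 2*d)) = -3*(71 + K + 2*d) = -213 - 6*d - 3*K)
311181 - b(G(-16), -395) = 311181 - (-213 - 6*√2*√(-16) - 3*(-395)) = 311181 - (-213 - 6*√2*4*I + 1185) = 311181 - (-213 - 24*I*√2 + 1185) = 311181 - (972 - 24*I*√2) = 311181 + (-972 + 24*I*√2) = 310209 + 24*I*√2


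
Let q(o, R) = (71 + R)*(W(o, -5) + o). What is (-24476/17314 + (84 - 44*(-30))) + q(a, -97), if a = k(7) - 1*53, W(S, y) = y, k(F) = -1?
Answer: 25422028/8657 ≈ 2936.6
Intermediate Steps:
a = -54 (a = -1 - 1*53 = -1 - 53 = -54)
q(o, R) = (-5 + o)*(71 + R) (q(o, R) = (71 + R)*(-5 + o) = (-5 + o)*(71 + R))
(-24476/17314 + (84 - 44*(-30))) + q(a, -97) = (-24476/17314 + (84 - 44*(-30))) + (-355 - 5*(-97) + 71*(-54) - 97*(-54)) = (-24476*1/17314 + (84 + 1320)) + (-355 + 485 - 3834 + 5238) = (-12238/8657 + 1404) + 1534 = 12142190/8657 + 1534 = 25422028/8657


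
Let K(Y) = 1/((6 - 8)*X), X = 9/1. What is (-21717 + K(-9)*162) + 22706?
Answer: 980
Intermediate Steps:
X = 9 (X = 9*1 = 9)
K(Y) = -1/18 (K(Y) = 1/((6 - 8)*9) = (⅑)/(-2) = -½*⅑ = -1/18)
(-21717 + K(-9)*162) + 22706 = (-21717 - 1/18*162) + 22706 = (-21717 - 9) + 22706 = -21726 + 22706 = 980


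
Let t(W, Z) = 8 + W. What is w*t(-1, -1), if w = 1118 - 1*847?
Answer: 1897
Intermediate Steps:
w = 271 (w = 1118 - 847 = 271)
w*t(-1, -1) = 271*(8 - 1) = 271*7 = 1897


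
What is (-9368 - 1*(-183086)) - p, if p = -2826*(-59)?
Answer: 6984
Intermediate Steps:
p = 166734
(-9368 - 1*(-183086)) - p = (-9368 - 1*(-183086)) - 1*166734 = (-9368 + 183086) - 166734 = 173718 - 166734 = 6984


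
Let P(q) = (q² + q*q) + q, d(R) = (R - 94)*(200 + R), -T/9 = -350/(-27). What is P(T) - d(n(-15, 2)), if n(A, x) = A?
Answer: 425435/9 ≈ 47271.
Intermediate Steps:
T = -350/3 (T = -(-3150)/(-27) = -(-3150)*(-1)/27 = -9*350/27 = -350/3 ≈ -116.67)
d(R) = (-94 + R)*(200 + R)
P(q) = q + 2*q² (P(q) = (q² + q²) + q = 2*q² + q = q + 2*q²)
P(T) - d(n(-15, 2)) = -350*(1 + 2*(-350/3))/3 - (-18800 + (-15)² + 106*(-15)) = -350*(1 - 700/3)/3 - (-18800 + 225 - 1590) = -350/3*(-697/3) - 1*(-20165) = 243950/9 + 20165 = 425435/9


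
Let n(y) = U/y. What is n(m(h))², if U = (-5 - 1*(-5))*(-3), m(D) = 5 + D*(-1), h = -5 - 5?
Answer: 0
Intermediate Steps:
h = -10
m(D) = 5 - D
U = 0 (U = (-5 + 5)*(-3) = 0*(-3) = 0)
n(y) = 0 (n(y) = 0/y = 0)
n(m(h))² = 0² = 0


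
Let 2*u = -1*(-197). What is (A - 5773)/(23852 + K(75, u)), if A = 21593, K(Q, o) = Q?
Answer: 15820/23927 ≈ 0.66118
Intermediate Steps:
u = 197/2 (u = (-1*(-197))/2 = (½)*197 = 197/2 ≈ 98.500)
(A - 5773)/(23852 + K(75, u)) = (21593 - 5773)/(23852 + 75) = 15820/23927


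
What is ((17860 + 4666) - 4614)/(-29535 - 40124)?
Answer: -17912/69659 ≈ -0.25714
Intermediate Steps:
((17860 + 4666) - 4614)/(-29535 - 40124) = (22526 - 4614)/(-69659) = 17912*(-1/69659) = -17912/69659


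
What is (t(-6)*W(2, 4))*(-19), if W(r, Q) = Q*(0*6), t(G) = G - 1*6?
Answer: 0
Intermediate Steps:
t(G) = -6 + G (t(G) = G - 6 = -6 + G)
W(r, Q) = 0 (W(r, Q) = Q*0 = 0)
(t(-6)*W(2, 4))*(-19) = ((-6 - 6)*0)*(-19) = -12*0*(-19) = 0*(-19) = 0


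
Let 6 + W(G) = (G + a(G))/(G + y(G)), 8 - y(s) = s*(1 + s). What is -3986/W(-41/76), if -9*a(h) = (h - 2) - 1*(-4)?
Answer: 266226933/406823 ≈ 654.40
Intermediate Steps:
a(h) = -2/9 - h/9 (a(h) = -((h - 2) - 1*(-4))/9 = -((-2 + h) + 4)/9 = -(2 + h)/9 = -2/9 - h/9)
y(s) = 8 - s*(1 + s)
W(G) = -6 + (-2/9 + 8*G/9)/(8 - G²) (W(G) = -6 + (G + (-2/9 - G/9))/(G + (8 - G - G²)) = -6 + (-2/9 + 8*G/9)/(8 - G²))
-3986/W(-41/76) = -3986*9*(-8 + (-41/76)²)/(2*(217 - 27*(-41/76)² - (-164)/76)) = -3986*9*(-8 + (-41*1/76)²)/(2*(217 - 27*(-41*1/76)² - (-164)/76)) = -3986*9*(-8 + (-41/76)²)/(2*(217 - 27*(-41/76)² - 4*(-41/76))) = -3986*9*(-8 + 1681/5776)/(2*(217 - 27*1681/5776 + 41/19)) = -3986*(-400743/(11552*(217 - 45387/5776 + 41/19))) = -3986/((2/9)*(-5776/44527)*(1220469/5776)) = -3986/(-813646/133581) = -3986*(-133581/813646) = 266226933/406823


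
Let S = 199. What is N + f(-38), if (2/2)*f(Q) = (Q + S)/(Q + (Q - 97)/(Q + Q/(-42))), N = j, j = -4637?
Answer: -124243998/26767 ≈ -4641.7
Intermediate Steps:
N = -4637
f(Q) = (199 + Q)/(Q + 42*(-97 + Q)/(41*Q)) (f(Q) = (Q + 199)/(Q + (Q - 97)/(Q + Q/(-42))) = (199 + Q)/(Q + (-97 + Q)/(Q + Q*(-1/42))) = (199 + Q)/(Q + (-97 + Q)/(Q - Q/42)) = (199 + Q)/(Q + (-97 + Q)/((41*Q/42))) = (199 + Q)/(Q + (-97 + Q)*(42/(41*Q))) = (199 + Q)/(Q + 42*(-97 + Q)/(41*Q)))
N + f(-38) = -4637 + 41*(-38)*(199 - 38)/(-4074 + 41*(-38)**2 + 42*(-38)) = -4637 + 41*(-38)*161/(-4074 + 41*1444 - 1596) = -4637 + 41*(-38)*161/(-4074 + 59204 - 1596) = -4637 + 41*(-38)*161/53534 = -4637 + 41*(-38)*(1/53534)*161 = -4637 - 125419/26767 = -124243998/26767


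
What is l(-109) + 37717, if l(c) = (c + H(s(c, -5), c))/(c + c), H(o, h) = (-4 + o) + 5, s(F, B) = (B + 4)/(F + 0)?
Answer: 896243125/23762 ≈ 37718.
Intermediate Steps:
s(F, B) = (4 + B)/F
H(o, h) = 1 + o
l(c) = (1 + c - 1/c)/(2*c) (l(c) = (c + (1 + (4 - 5)/c))/(c + c) = (c + (1 - 1/c))/((2*c)) = (c + (1 - 1/c))*(1/(2*c)) = (1 + c - 1/c)*(1/(2*c)) = (1 + c - 1/c)/(2*c))
l(-109) + 37717 = (½)*(-1 - 109 + (-109)²)/(-109)² + 37717 = (½)*(1/11881)*(-1 - 109 + 11881) + 37717 = (½)*(1/11881)*11771 + 37717 = 11771/23762 + 37717 = 896243125/23762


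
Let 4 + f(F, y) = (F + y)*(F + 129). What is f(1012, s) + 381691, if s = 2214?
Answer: 4062553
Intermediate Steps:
f(F, y) = -4 + (129 + F)*(F + y) (f(F, y) = -4 + (F + y)*(F + 129) = -4 + (F + y)*(129 + F) = -4 + (129 + F)*(F + y))
f(1012, s) + 381691 = (-4 + 1012**2 + 129*1012 + 129*2214 + 1012*2214) + 381691 = (-4 + 1024144 + 130548 + 285606 + 2240568) + 381691 = 3680862 + 381691 = 4062553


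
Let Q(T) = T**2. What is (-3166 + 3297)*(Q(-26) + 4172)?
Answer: 635088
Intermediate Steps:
(-3166 + 3297)*(Q(-26) + 4172) = (-3166 + 3297)*((-26)**2 + 4172) = 131*(676 + 4172) = 131*4848 = 635088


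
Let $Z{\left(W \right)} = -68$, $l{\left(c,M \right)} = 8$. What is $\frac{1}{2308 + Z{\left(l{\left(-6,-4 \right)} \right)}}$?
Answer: $\frac{1}{2240} \approx 0.00044643$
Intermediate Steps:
$\frac{1}{2308 + Z{\left(l{\left(-6,-4 \right)} \right)}} = \frac{1}{2308 - 68} = \frac{1}{2240}$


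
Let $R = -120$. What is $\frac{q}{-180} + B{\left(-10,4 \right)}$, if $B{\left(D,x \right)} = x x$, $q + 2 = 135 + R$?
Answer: $\frac{2867}{180} \approx 15.928$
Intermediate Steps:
$q = 13$ ($q = -2 + \left(135 - 120\right) = -2 + 15 = 13$)
$B{\left(D,x \right)} = x^{2}$
$\frac{q}{-180} + B{\left(-10,4 \right)} = \frac{1}{-180} \cdot 13 + 4^{2} = \left(- \frac{1}{180}\right) 13 + 16 = - \frac{13}{180} + 16 = \frac{2867}{180}$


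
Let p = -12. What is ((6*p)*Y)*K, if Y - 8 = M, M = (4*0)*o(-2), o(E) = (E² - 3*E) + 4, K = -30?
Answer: 17280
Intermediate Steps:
o(E) = 4 + E² - 3*E
M = 0 (M = (4*0)*(4 + (-2)² - 3*(-2)) = 0*(4 + 4 + 6) = 0*14 = 0)
Y = 8 (Y = 8 + 0 = 8)
((6*p)*Y)*K = ((6*(-12))*8)*(-30) = -72*8*(-30) = -576*(-30) = 17280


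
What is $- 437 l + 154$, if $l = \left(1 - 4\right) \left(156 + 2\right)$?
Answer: $207292$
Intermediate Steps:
$l = -474$ ($l = \left(-3\right) 158 = -474$)
$- 437 l + 154 = \left(-437\right) \left(-474\right) + 154 = 207138 + 154 = 207292$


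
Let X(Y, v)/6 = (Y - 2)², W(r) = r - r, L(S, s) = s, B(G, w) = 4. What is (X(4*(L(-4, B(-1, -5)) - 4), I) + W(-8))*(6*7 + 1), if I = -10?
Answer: 1032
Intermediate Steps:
W(r) = 0
X(Y, v) = 6*(-2 + Y)² (X(Y, v) = 6*(Y - 2)² = 6*(-2 + Y)²)
(X(4*(L(-4, B(-1, -5)) - 4), I) + W(-8))*(6*7 + 1) = (6*(-2 + 4*(4 - 4))² + 0)*(6*7 + 1) = (6*(-2 + 4*0)² + 0)*(42 + 1) = (6*(-2 + 0)² + 0)*43 = (6*(-2)² + 0)*43 = (6*4 + 0)*43 = (24 + 0)*43 = 24*43 = 1032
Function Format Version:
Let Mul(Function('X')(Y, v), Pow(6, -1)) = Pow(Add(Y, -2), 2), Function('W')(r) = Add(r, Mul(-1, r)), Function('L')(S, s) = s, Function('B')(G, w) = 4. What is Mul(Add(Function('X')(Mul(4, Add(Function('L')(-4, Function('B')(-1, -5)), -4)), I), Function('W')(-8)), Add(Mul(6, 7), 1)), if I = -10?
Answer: 1032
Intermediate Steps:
Function('W')(r) = 0
Function('X')(Y, v) = Mul(6, Pow(Add(-2, Y), 2)) (Function('X')(Y, v) = Mul(6, Pow(Add(Y, -2), 2)) = Mul(6, Pow(Add(-2, Y), 2)))
Mul(Add(Function('X')(Mul(4, Add(Function('L')(-4, Function('B')(-1, -5)), -4)), I), Function('W')(-8)), Add(Mul(6, 7), 1)) = Mul(Add(Mul(6, Pow(Add(-2, Mul(4, Add(4, -4))), 2)), 0), Add(Mul(6, 7), 1)) = Mul(Add(Mul(6, Pow(Add(-2, Mul(4, 0)), 2)), 0), Add(42, 1)) = Mul(Add(Mul(6, Pow(Add(-2, 0), 2)), 0), 43) = Mul(Add(Mul(6, Pow(-2, 2)), 0), 43) = Mul(Add(Mul(6, 4), 0), 43) = Mul(Add(24, 0), 43) = Mul(24, 43) = 1032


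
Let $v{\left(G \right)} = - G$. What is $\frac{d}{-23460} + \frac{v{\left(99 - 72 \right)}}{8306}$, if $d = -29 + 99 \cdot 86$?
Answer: $- \frac{7110983}{19485876} \approx -0.36493$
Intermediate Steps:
$d = 8485$ ($d = -29 + 8514 = 8485$)
$\frac{d}{-23460} + \frac{v{\left(99 - 72 \right)}}{8306} = \frac{8485}{-23460} + \frac{\left(-1\right) \left(99 - 72\right)}{8306} = 8485 \left(- \frac{1}{23460}\right) + - (99 - 72) \frac{1}{8306} = - \frac{1697}{4692} + \left(-1\right) 27 \cdot \frac{1}{8306} = - \frac{1697}{4692} - \frac{27}{8306} = - \frac{7110983}{19485876}$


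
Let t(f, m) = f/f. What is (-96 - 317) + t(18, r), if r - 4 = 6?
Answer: -412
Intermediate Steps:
r = 10 (r = 4 + 6 = 10)
t(f, m) = 1
(-96 - 317) + t(18, r) = (-96 - 317) + 1 = -413 + 1 = -412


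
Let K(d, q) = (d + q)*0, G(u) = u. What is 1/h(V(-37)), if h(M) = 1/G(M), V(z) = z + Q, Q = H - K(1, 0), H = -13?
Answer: -50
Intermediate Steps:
K(d, q) = 0
Q = -13 (Q = -13 - 1*0 = -13 + 0 = -13)
V(z) = -13 + z (V(z) = z - 13 = -13 + z)
h(M) = 1/M
1/h(V(-37)) = 1/(1/(-13 - 37)) = 1/(1/(-50)) = 1/(-1/50) = -50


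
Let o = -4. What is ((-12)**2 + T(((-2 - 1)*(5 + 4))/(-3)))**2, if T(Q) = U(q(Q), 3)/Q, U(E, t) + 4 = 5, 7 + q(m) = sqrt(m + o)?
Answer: 1682209/81 ≈ 20768.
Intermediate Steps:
q(m) = -7 + sqrt(-4 + m) (q(m) = -7 + sqrt(m - 4) = -7 + sqrt(-4 + m))
U(E, t) = 1 (U(E, t) = -4 + 5 = 1)
T(Q) = 1/Q
((-12)**2 + T(((-2 - 1)*(5 + 4))/(-3)))**2 = ((-12)**2 + 1/(((-2 - 1)*(5 + 4))/(-3)))**2 = (144 + 1/(-3*9*(-1/3)))**2 = (144 + 1/(-27*(-1/3)))**2 = (144 + 1/9)**2 = (1297/9)**2 = 1682209/81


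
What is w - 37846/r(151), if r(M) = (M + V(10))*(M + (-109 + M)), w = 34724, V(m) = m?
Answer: 1078941006/31073 ≈ 34723.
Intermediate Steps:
r(M) = (-109 + 2*M)*(10 + M) (r(M) = (M + 10)*(M + (-109 + M)) = (10 + M)*(-109 + 2*M) = (-109 + 2*M)*(10 + M))
w - 37846/r(151) = 34724 - 37846/(-1090 - 89*151 + 2*151²) = 34724 - 37846/(-1090 - 13439 + 2*22801) = 34724 - 37846/(-1090 - 13439 + 45602) = 34724 - 37846/31073 = 1078941006/31073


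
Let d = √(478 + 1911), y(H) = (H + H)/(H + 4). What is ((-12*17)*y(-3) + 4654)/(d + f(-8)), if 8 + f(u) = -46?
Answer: -317412/527 - 5878*√2389/527 ≈ -1147.5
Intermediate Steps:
f(u) = -54 (f(u) = -8 - 46 = -54)
y(H) = 2*H/(4 + H) (y(H) = (2*H)/(4 + H) = 2*H/(4 + H))
d = √2389 ≈ 48.877
((-12*17)*y(-3) + 4654)/(d + f(-8)) = ((-12*17)*(2*(-3)/(4 - 3)) + 4654)/(√2389 - 54) = (-408*(-3)/1 + 4654)/(-54 + √2389) = (-408*(-3) + 4654)/(-54 + √2389) = (-204*(-6) + 4654)/(-54 + √2389) = (1224 + 4654)/(-54 + √2389) = 5878/(-54 + √2389)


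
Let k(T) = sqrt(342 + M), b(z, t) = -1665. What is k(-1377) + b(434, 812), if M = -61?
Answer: -1665 + sqrt(281) ≈ -1648.2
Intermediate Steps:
k(T) = sqrt(281) (k(T) = sqrt(342 - 61) = sqrt(281))
k(-1377) + b(434, 812) = sqrt(281) - 1665 = -1665 + sqrt(281)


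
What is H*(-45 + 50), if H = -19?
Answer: -95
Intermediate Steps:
H*(-45 + 50) = -19*(-45 + 50) = -19*5 = -95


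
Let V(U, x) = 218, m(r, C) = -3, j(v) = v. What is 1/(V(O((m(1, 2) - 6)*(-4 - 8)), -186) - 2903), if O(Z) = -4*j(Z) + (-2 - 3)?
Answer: -1/2685 ≈ -0.00037244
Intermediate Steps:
O(Z) = -5 - 4*Z (O(Z) = -4*Z + (-2 - 3) = -4*Z - 5 = -5 - 4*Z)
1/(V(O((m(1, 2) - 6)*(-4 - 8)), -186) - 2903) = 1/(218 - 2903) = 1/(-2685) = -1/2685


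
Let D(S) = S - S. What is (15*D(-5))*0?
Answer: 0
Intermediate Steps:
D(S) = 0
(15*D(-5))*0 = (15*0)*0 = 0*0 = 0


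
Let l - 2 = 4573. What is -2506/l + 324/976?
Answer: -3949/18300 ≈ -0.21579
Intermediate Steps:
l = 4575 (l = 2 + 4573 = 4575)
-2506/l + 324/976 = -2506/4575 + 324/976 = -2506*1/4575 + 324*(1/976) = -2506/4575 + 81/244 = -3949/18300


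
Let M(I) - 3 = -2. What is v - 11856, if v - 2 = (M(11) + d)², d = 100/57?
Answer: -38488997/3249 ≈ -11846.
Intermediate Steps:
d = 100/57 (d = 100*(1/57) = 100/57 ≈ 1.7544)
M(I) = 1 (M(I) = 3 - 2 = 1)
v = 31147/3249 (v = 2 + (1 + 100/57)² = 2 + (157/57)² = 2 + 24649/3249 = 31147/3249 ≈ 9.5866)
v - 11856 = 31147/3249 - 11856 = -38488997/3249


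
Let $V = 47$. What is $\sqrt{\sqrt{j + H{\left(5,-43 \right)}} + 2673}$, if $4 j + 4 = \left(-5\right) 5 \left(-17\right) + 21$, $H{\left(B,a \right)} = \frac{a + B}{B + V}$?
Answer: $\frac{\sqrt{451737 + 13 \sqrt{18551}}}{13} \approx 51.802$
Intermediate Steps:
$H{\left(B,a \right)} = \frac{B + a}{47 + B}$ ($H{\left(B,a \right)} = \frac{a + B}{B + 47} = \frac{B + a}{47 + B}$)
$j = \frac{221}{2}$ ($j = -1 + \frac{\left(-5\right) 5 \left(-17\right) + 21}{4} = -1 + \frac{\left(-25\right) \left(-17\right) + 21}{4} = -1 + \frac{425 + 21}{4} = -1 + \frac{1}{4} \cdot 446 = -1 + \frac{223}{2} = \frac{221}{2} \approx 110.5$)
$\sqrt{\sqrt{j + H{\left(5,-43 \right)}} + 2673} = \sqrt{\sqrt{\frac{221}{2} + \frac{5 - 43}{47 + 5}} + 2673} = \sqrt{\sqrt{\frac{221}{2} + \frac{1}{52} \left(-38\right)} + 2673} = \sqrt{\sqrt{\frac{221}{2} - \frac{19}{26}} + 2673} = \sqrt{\sqrt{\frac{1427}{13}} + 2673} = \sqrt{\frac{\sqrt{18551}}{13} + 2673} = \sqrt{2673 + \frac{\sqrt{18551}}{13}}$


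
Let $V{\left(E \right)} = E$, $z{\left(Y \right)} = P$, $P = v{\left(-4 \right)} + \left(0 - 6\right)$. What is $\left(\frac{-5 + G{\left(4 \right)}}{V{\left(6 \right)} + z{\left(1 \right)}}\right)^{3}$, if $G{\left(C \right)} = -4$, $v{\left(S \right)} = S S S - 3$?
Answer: $\frac{729}{300763} \approx 0.0024238$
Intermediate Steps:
$v{\left(S \right)} = -3 + S^{3}$ ($v{\left(S \right)} = S^{2} S - 3 = S^{3} - 3 = -3 + S^{3}$)
$P = -73$ ($P = \left(-3 + \left(-4\right)^{3}\right) + \left(0 - 6\right) = \left(-3 - 64\right) + \left(0 - 6\right) = -67 - 6 = -73$)
$z{\left(Y \right)} = -73$
$\left(\frac{-5 + G{\left(4 \right)}}{V{\left(6 \right)} + z{\left(1 \right)}}\right)^{3} = \left(\frac{-5 - 4}{6 - 73}\right)^{3} = \left(- \frac{9}{-67}\right)^{3} = \left(\left(-9\right) \left(- \frac{1}{67}\right)\right)^{3} = \left(\frac{9}{67}\right)^{3} = \frac{729}{300763}$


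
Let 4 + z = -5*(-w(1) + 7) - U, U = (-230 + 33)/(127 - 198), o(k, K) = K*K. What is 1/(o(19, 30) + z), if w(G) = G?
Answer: 71/61289 ≈ 0.0011584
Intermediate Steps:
o(k, K) = K²
U = 197/71 (U = -197/(-71) = -197*(-1/71) = 197/71 ≈ 2.7746)
z = -2611/71 (z = -4 + (-5*(-1*1 + 7) - 1*197/71) = -4 + (-5*(-1 + 7) - 197/71) = -4 + (-5*6 - 197/71) = -4 + (-30 - 197/71) = -4 - 2327/71 = -2611/71 ≈ -36.775)
1/(o(19, 30) + z) = 1/(30² - 2611/71) = 1/(900 - 2611/71) = 1/(61289/71) = 71/61289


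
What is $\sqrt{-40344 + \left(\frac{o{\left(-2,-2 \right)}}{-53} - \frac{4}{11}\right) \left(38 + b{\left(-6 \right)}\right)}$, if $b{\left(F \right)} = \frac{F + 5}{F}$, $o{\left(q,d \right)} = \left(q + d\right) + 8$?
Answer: $\frac{14 i \sqrt{629916342}}{1749} \approx 200.9 i$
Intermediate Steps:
$o{\left(q,d \right)} = 8 + d + q$ ($o{\left(q,d \right)} = \left(d + q\right) + 8 = 8 + d + q$)
$b{\left(F \right)} = \frac{5 + F}{F}$
$\sqrt{-40344 + \left(\frac{o{\left(-2,-2 \right)}}{-53} - \frac{4}{11}\right) \left(38 + b{\left(-6 \right)}\right)} = \sqrt{-40344 + \left(\frac{8 - 2 - 2}{-53} - \frac{4}{11}\right) \left(38 + \frac{5 - 6}{-6}\right)} = \sqrt{-40344 + \left(4 \left(- \frac{1}{53}\right) - \frac{4}{11}\right) \left(38 - - \frac{1}{6}\right)} = \sqrt{-40344 + \left(- \frac{4}{53} - \frac{4}{11}\right) \left(38 + \frac{1}{6}\right)} = \sqrt{-40344 - \frac{29312}{1749}} = \sqrt{- \frac{70590968}{1749}} = \frac{14 i \sqrt{629916342}}{1749}$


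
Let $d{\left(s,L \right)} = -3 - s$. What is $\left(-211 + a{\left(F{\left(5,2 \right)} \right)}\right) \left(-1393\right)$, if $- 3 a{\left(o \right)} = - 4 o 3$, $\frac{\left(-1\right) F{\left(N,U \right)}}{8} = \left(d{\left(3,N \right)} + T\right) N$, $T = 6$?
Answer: $293923$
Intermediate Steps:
$F{\left(N,U \right)} = 0$ ($F{\left(N,U \right)} = - 8 \left(\left(-3 - 3\right) + 6\right) N = - 8 \left(-6 + 6\right) N = - 8 \cdot 0 N = \left(-8\right) 0 = 0$)
$a{\left(o \right)} = 4 o$ ($a{\left(o \right)} = - \frac{- 4 o 3}{3} = - \frac{\left(-12\right) o}{3} = 4 o$)
$\left(-211 + a{\left(F{\left(5,2 \right)} \right)}\right) \left(-1393\right) = \left(-211 + 4 \cdot 0\right) \left(-1393\right) = \left(-211 + 0\right) \left(-1393\right) = \left(-211\right) \left(-1393\right) = 293923$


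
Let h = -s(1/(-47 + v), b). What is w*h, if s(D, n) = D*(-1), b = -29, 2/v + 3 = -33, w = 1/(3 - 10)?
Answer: 18/5929 ≈ 0.0030359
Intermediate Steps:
w = -⅐ (w = 1/(-7) = -⅐ ≈ -0.14286)
v = -1/18 (v = 2/(-3 - 33) = 2/(-36) = 2*(-1/36) = -1/18 ≈ -0.055556)
s(D, n) = -D
h = -18/847 (h = -(-1)/(-47 - 1/18) = -(-1)/(-847/18) = -(-1)*(-18)/847 = -1*18/847 = -18/847 ≈ -0.021251)
w*h = -⅐*(-18/847) = 18/5929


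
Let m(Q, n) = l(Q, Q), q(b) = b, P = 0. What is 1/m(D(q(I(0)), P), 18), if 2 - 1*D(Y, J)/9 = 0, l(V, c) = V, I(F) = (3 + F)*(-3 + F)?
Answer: 1/18 ≈ 0.055556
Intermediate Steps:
I(F) = (-3 + F)*(3 + F)
D(Y, J) = 18 (D(Y, J) = 18 - 9*0 = 18 + 0 = 18)
m(Q, n) = Q
1/m(D(q(I(0)), P), 18) = 1/18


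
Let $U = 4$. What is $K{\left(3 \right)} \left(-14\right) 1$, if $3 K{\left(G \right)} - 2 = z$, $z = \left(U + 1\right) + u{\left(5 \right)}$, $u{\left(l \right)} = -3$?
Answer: $- \frac{56}{3} \approx -18.667$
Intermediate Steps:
$z = 2$ ($z = \left(4 + 1\right) - 3 = 5 - 3 = 2$)
$K{\left(G \right)} = \frac{4}{3}$ ($K{\left(G \right)} = \frac{2}{3} + \frac{1}{3} \cdot 2 = \frac{2}{3} + \frac{2}{3} = \frac{4}{3}$)
$K{\left(3 \right)} \left(-14\right) 1 = \frac{4}{3} \left(-14\right) 1 = \left(- \frac{56}{3}\right) 1 = - \frac{56}{3}$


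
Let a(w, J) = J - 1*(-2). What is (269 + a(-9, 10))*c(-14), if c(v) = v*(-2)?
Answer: 7868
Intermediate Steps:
a(w, J) = 2 + J (a(w, J) = J + 2 = 2 + J)
c(v) = -2*v
(269 + a(-9, 10))*c(-14) = (269 + (2 + 10))*(-2*(-14)) = (269 + 12)*28 = 281*28 = 7868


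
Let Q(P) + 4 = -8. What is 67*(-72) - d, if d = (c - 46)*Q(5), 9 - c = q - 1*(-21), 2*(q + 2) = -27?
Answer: -5334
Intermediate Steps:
q = -31/2 (q = -2 + (½)*(-27) = -2 - 27/2 = -31/2 ≈ -15.500)
Q(P) = -12 (Q(P) = -4 - 8 = -12)
c = 7/2 (c = 9 - (-31/2 - 1*(-21)) = 9 - (-31/2 + 21) = 9 - 1*11/2 = 9 - 11/2 = 7/2 ≈ 3.5000)
d = 510 (d = (7/2 - 46)*(-12) = -85/2*(-12) = 510)
67*(-72) - d = 67*(-72) - 1*510 = -4824 - 510 = -5334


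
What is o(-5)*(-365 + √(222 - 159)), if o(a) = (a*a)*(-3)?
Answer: 27375 - 225*√7 ≈ 26780.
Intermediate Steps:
o(a) = -3*a² (o(a) = a²*(-3) = -3*a²)
o(-5)*(-365 + √(222 - 159)) = (-3*(-5)²)*(-365 + √(222 - 159)) = (-3*25)*(-365 + √63) = -75*(-365 + 3*√7) = 27375 - 225*√7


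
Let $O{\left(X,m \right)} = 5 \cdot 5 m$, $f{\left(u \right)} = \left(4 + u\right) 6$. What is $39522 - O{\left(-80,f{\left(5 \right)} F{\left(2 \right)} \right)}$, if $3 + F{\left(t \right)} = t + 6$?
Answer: $32772$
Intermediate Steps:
$f{\left(u \right)} = 24 + 6 u$
$F{\left(t \right)} = 3 + t$ ($F{\left(t \right)} = -3 + \left(t + 6\right) = -3 + \left(6 + t\right) = 3 + t$)
$O{\left(X,m \right)} = 25 m$
$39522 - O{\left(-80,f{\left(5 \right)} F{\left(2 \right)} \right)} = 39522 - 25 \left(24 + 6 \cdot 5\right) \left(3 + 2\right) = 39522 - 25 \left(24 + 30\right) 5 = 39522 - 25 \cdot 54 \cdot 5 = 39522 - 25 \cdot 270 = 39522 - 6750 = 32772$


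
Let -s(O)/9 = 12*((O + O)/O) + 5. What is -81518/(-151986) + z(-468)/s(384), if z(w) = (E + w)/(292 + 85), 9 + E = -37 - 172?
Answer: 1354231507/2492494407 ≈ 0.54332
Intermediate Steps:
E = -218 (E = -9 + (-37 - 172) = -9 - 209 = -218)
s(O) = -261 (s(O) = -9*(12*((O + O)/O) + 5) = -9*(12*((2*O)/O) + 5) = -9*(12*2 + 5) = -9*(24 + 5) = -9*29 = -261)
z(w) = -218/377 + w/377 (z(w) = (-218 + w)/(292 + 85) = (-218 + w)/377 = (-218 + w)*(1/377) = -218/377 + w/377)
-81518/(-151986) + z(-468)/s(384) = -81518/(-151986) + (-218/377 + (1/377)*(-468))/(-261) = -81518*(-1/151986) + (-218/377 - 36/29)*(-1/261) = 40759/75993 - 686/377*(-1/261) = 40759/75993 + 686/98397 = 1354231507/2492494407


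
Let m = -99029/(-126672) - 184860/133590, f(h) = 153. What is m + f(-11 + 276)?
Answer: 12280456703/80581488 ≈ 152.40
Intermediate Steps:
m = -48510961/80581488 (m = -99029*(-1/126672) - 184860*1/133590 = 14147/18096 - 6162/4453 = -48510961/80581488 ≈ -0.60201)
m + f(-11 + 276) = -48510961/80581488 + 153 = 12280456703/80581488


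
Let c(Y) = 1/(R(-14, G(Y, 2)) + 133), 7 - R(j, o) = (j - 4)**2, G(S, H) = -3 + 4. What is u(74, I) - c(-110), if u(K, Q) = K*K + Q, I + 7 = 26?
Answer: 1011081/184 ≈ 5495.0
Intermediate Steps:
I = 19 (I = -7 + 26 = 19)
u(K, Q) = Q + K**2 (u(K, Q) = K**2 + Q = Q + K**2)
G(S, H) = 1
R(j, o) = 7 - (-4 + j)**2 (R(j, o) = 7 - (j - 4)**2 = 7 - (-4 + j)**2)
c(Y) = -1/184 (c(Y) = 1/((7 - (-4 - 14)**2) + 133) = 1/((7 - 1*(-18)**2) + 133) = 1/((7 - 1*324) + 133) = 1/((7 - 324) + 133) = 1/(-317 + 133) = 1/(-184) = -1/184)
u(74, I) - c(-110) = (19 + 74**2) - 1*(-1/184) = (19 + 5476) + 1/184 = 5495 + 1/184 = 1011081/184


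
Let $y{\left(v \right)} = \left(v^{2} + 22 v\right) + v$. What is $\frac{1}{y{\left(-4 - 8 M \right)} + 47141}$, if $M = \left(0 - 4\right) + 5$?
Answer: $\frac{1}{47009} \approx 2.1273 \cdot 10^{-5}$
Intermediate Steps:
$M = 1$ ($M = -4 + 5 = 1$)
$y{\left(v \right)} = v^{2} + 23 v$
$\frac{1}{y{\left(-4 - 8 M \right)} + 47141} = \frac{1}{\left(-4 - 8\right) \left(23 - 12\right) + 47141} = \frac{1}{- 12 \left(23 - 12\right) + 47141} = \frac{1}{\left(-12\right) 11 + 47141} = \frac{1}{-132 + 47141} = \frac{1}{47009}$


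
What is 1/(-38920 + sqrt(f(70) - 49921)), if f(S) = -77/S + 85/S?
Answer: -1362200/53018571231 - I*sqrt(61153085)/53018571231 ≈ -2.5693e-5 - 1.475e-7*I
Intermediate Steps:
f(S) = 8/S
1/(-38920 + sqrt(f(70) - 49921)) = 1/(-38920 + sqrt(8/70 - 49921)) = 1/(-38920 + sqrt(8*(1/70) - 49921)) = 1/(-38920 + sqrt(4/35 - 49921)) = 1/(-38920 + sqrt(-1747231/35)) = 1/(-38920 + I*sqrt(61153085)/35)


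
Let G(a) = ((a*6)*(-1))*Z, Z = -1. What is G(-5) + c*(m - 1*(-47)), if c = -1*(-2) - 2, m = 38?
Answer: -30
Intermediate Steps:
G(a) = 6*a (G(a) = ((a*6)*(-1))*(-1) = ((6*a)*(-1))*(-1) = -6*a*(-1) = 6*a)
c = 0 (c = 2 - 2 = 0)
G(-5) + c*(m - 1*(-47)) = 6*(-5) + 0*(38 - 1*(-47)) = -30 + 0*(38 + 47) = -30 + 0*85 = -30 + 0 = -30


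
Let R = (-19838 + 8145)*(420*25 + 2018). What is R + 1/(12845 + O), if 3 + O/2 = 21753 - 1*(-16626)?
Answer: -13114579351477/89597 ≈ -1.4637e+8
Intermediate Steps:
R = -146372974 (R = -11693*(10500 + 2018) = -11693*12518 = -146372974)
O = 76752 (O = -6 + 2*(21753 - 1*(-16626)) = -6 + 2*(21753 + 16626) = -6 + 2*38379 = -6 + 76758 = 76752)
R + 1/(12845 + O) = -146372974 + 1/(12845 + 76752) = -146372974 + 1/89597 = -13114579351477/89597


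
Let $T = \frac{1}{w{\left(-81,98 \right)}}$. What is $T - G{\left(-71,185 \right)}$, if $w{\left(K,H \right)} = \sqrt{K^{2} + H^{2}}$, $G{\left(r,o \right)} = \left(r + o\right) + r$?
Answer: $-43 + \frac{\sqrt{16165}}{16165} \approx -42.992$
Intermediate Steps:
$G{\left(r,o \right)} = o + 2 r$ ($G{\left(r,o \right)} = \left(o + r\right) + r = o + 2 r$)
$w{\left(K,H \right)} = \sqrt{H^{2} + K^{2}}$
$T = \frac{\sqrt{16165}}{16165}$ ($T = \frac{1}{\sqrt{98^{2} + \left(-81\right)^{2}}} = \frac{1}{\sqrt{9604 + 6561}} = \frac{1}{\sqrt{16165}} = \frac{\sqrt{16165}}{16165} \approx 0.0078653$)
$T - G{\left(-71,185 \right)} = \frac{\sqrt{16165}}{16165} - \left(185 + 2 \left(-71\right)\right) = \frac{\sqrt{16165}}{16165} - \left(185 - 142\right) = \frac{\sqrt{16165}}{16165} - 43 = -43 + \frac{\sqrt{16165}}{16165}$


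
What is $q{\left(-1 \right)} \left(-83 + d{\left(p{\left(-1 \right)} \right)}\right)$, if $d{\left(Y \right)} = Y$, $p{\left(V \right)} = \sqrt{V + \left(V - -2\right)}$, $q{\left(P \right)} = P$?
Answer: $83$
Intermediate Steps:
$p{\left(V \right)} = \sqrt{2 + 2 V}$ ($p{\left(V \right)} = \sqrt{V + \left(V + 2\right)} = \sqrt{V + \left(2 + V\right)} = \sqrt{2 + 2 V}$)
$q{\left(-1 \right)} \left(-83 + d{\left(p{\left(-1 \right)} \right)}\right) = - (-83 + \sqrt{2 + 2 \left(-1\right)}) = - (-83 + \sqrt{2 - 2}) = - (-83 + \sqrt{0}) = - (-83 + 0) = \left(-1\right) \left(-83\right) = 83$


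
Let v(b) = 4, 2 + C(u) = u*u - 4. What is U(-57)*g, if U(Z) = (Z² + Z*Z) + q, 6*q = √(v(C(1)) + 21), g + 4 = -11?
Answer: -194965/2 ≈ -97483.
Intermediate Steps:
C(u) = -6 + u² (C(u) = -2 + (u*u - 4) = -2 + (u² - 4) = -2 + (-4 + u²) = -6 + u²)
g = -15 (g = -4 - 11 = -15)
q = ⅚ (q = √(4 + 21)/6 = √25/6 = (⅙)*5 = ⅚ ≈ 0.83333)
U(Z) = ⅚ + 2*Z² (U(Z) = (Z² + Z*Z) + ⅚ = (Z² + Z²) + ⅚ = 2*Z² + ⅚ = ⅚ + 2*Z²)
U(-57)*g = (⅚ + 2*(-57)²)*(-15) = (⅚ + 2*3249)*(-15) = (⅚ + 6498)*(-15) = (38993/6)*(-15) = -194965/2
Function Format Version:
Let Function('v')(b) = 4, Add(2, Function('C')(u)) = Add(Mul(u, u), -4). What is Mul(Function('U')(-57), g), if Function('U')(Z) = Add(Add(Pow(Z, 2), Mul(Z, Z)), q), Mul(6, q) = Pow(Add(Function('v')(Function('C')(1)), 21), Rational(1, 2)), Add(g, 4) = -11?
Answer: Rational(-194965, 2) ≈ -97483.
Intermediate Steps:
Function('C')(u) = Add(-6, Pow(u, 2)) (Function('C')(u) = Add(-2, Add(Mul(u, u), -4)) = Add(-2, Add(Pow(u, 2), -4)) = Add(-2, Add(-4, Pow(u, 2))) = Add(-6, Pow(u, 2)))
g = -15 (g = Add(-4, -11) = -15)
q = Rational(5, 6) (q = Mul(Rational(1, 6), Pow(Add(4, 21), Rational(1, 2))) = Mul(Rational(1, 6), Pow(25, Rational(1, 2))) = Mul(Rational(1, 6), 5) = Rational(5, 6) ≈ 0.83333)
Function('U')(Z) = Add(Rational(5, 6), Mul(2, Pow(Z, 2))) (Function('U')(Z) = Add(Add(Pow(Z, 2), Mul(Z, Z)), Rational(5, 6)) = Add(Add(Pow(Z, 2), Pow(Z, 2)), Rational(5, 6)) = Add(Mul(2, Pow(Z, 2)), Rational(5, 6)) = Add(Rational(5, 6), Mul(2, Pow(Z, 2))))
Mul(Function('U')(-57), g) = Mul(Add(Rational(5, 6), Mul(2, Pow(-57, 2))), -15) = Mul(Add(Rational(5, 6), Mul(2, 3249)), -15) = Mul(Add(Rational(5, 6), 6498), -15) = Mul(Rational(38993, 6), -15) = Rational(-194965, 2)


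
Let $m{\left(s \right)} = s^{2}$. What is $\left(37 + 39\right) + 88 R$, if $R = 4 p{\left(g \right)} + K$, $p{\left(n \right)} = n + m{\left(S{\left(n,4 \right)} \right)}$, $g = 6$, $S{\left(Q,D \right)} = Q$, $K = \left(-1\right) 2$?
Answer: $14684$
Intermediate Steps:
$K = -2$
$p{\left(n \right)} = n + n^{2}$
$R = 166$ ($R = 4 \cdot 6 \left(1 + 6\right) - 2 = 4 \cdot 6 \cdot 7 - 2 = 4 \cdot 42 - 2 = 168 - 2 = 166$)
$\left(37 + 39\right) + 88 R = \left(37 + 39\right) + 88 \cdot 166 = 76 + 14608 = 14684$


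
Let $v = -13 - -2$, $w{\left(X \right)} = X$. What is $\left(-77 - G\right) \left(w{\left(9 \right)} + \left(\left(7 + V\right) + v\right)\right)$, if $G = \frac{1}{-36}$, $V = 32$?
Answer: $- \frac{102527}{36} \approx -2848.0$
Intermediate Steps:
$v = -11$ ($v = -13 + 2 = -11$)
$G = - \frac{1}{36} \approx -0.027778$
$\left(-77 - G\right) \left(w{\left(9 \right)} + \left(\left(7 + V\right) + v\right)\right) = \left(-77 - - \frac{1}{36}\right) \left(9 + \left(\left(7 + 32\right) - 11\right)\right) = \left(-77 + \frac{1}{36}\right) \left(9 + \left(39 - 11\right)\right) = - \frac{2771 \left(9 + 28\right)}{36} = \left(- \frac{2771}{36}\right) 37 = - \frac{102527}{36}$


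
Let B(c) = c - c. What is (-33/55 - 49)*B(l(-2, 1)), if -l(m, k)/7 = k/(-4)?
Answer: 0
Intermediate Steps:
l(m, k) = 7*k/4 (l(m, k) = -7*k/(-4) = -7*k*(-1)/4 = -(-7)*k/4 = 7*k/4)
B(c) = 0
(-33/55 - 49)*B(l(-2, 1)) = (-33/55 - 49)*0 = (-33*1/55 - 49)*0 = (-3/5 - 49)*0 = -248/5*0 = 0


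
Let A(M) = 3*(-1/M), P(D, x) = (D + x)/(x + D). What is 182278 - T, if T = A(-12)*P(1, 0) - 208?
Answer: 729943/4 ≈ 1.8249e+5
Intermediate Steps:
P(D, x) = 1 (P(D, x) = (D + x)/(D + x) = 1)
A(M) = -3/M
T = -831/4 (T = -3/(-12)*1 - 208 = -3*(-1/12)*1 - 208 = (1/4)*1 - 208 = 1/4 - 208 = -831/4 ≈ -207.75)
182278 - T = 182278 - 1*(-831/4) = 182278 + 831/4 = 729943/4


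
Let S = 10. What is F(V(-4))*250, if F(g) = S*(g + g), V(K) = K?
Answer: -20000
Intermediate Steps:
F(g) = 20*g (F(g) = 10*(g + g) = 10*(2*g) = 20*g)
F(V(-4))*250 = (20*(-4))*250 = -80*250 = -20000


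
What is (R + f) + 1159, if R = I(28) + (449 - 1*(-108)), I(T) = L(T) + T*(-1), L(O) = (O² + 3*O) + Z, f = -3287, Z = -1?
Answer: -732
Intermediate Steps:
L(O) = -1 + O² + 3*O (L(O) = (O² + 3*O) - 1 = -1 + O² + 3*O)
I(T) = -1 + T² + 2*T (I(T) = (-1 + T² + 3*T) + T*(-1) = (-1 + T² + 3*T) - T = -1 + T² + 2*T)
R = 1396 (R = (-1 + 28² + 2*28) + (449 - 1*(-108)) = (-1 + 784 + 56) + (449 + 108) = 839 + 557 = 1396)
(R + f) + 1159 = (1396 - 3287) + 1159 = -1891 + 1159 = -732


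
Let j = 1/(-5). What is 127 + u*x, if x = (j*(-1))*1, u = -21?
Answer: 614/5 ≈ 122.80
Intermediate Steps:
j = -1/5 ≈ -0.20000
x = 1/5 (x = -1/5*(-1)*1 = (1/5)*1 = 1/5 ≈ 0.20000)
127 + u*x = 127 - 21*1/5 = 127 - 21/5 = 614/5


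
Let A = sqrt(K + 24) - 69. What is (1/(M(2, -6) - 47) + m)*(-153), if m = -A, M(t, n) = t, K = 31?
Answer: -52768/5 + 153*sqrt(55) ≈ -9418.9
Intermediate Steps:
A = -69 + sqrt(55) (A = sqrt(31 + 24) - 69 = sqrt(55) - 69 = -69 + sqrt(55) ≈ -61.584)
m = 69 - sqrt(55) (m = -(-69 + sqrt(55)) = 69 - sqrt(55) ≈ 61.584)
(1/(M(2, -6) - 47) + m)*(-153) = (1/(2 - 47) + (69 - sqrt(55)))*(-153) = (1/(-45) + (69 - sqrt(55)))*(-153) = (-1/45 + (69 - sqrt(55)))*(-153) = (3104/45 - sqrt(55))*(-153) = -52768/5 + 153*sqrt(55)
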